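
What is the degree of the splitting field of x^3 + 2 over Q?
The degree of the splitting field over Q equals the order of the Galois group, so first determine the group. The polynomial is an irreducible cubic over Q and its discriminant is -108, which is not a perfect square. For an irreducible cubic, a non-square discriminant gives Galois group S_3. The Galois group S_3 (3T2) has order 6, so the splitting field has degree 6 over Q.

6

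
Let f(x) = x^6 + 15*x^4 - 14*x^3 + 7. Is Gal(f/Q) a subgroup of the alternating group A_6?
No

The polynomial is irreducible of degree 6 over Q. Its discriminant is -5217636731328, which is not a perfect square. A Galois group lies in the alternating group exactly when the discriminant is a square in Q, so the Galois group (PGL(2,5)) is not contained in A_6.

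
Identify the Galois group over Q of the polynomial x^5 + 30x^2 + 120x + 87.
F_20, the Frobenius group of order 20

The polynomial f is an irreducible quintic over Q, so G = Gal(f/Q) is a transitive subgroup of S_5: one of C_5 (5T1, order 5), D_5 (5T2, order 10), F_20 (5T3, order 20), A_5 (5T4, order 60) or S_5 (5T5, order 120). The discriminant of f is 1085663503125, which is not a perfect square, so G is not contained in A_5. The transitive groups of degree 5 not contained in A_5 are: F_20 (5T3, order 20), S_5 (5T5, order 120). By Dedekind's theorem, for a prime p not dividing disc(f) the degrees of the irreducible factors of f mod p form the cycle type of an element of G. Factoring f modulo the 18 such primes p <= 73 (skipping 3, 5, 19, which divide the discriminant), each new pattern first appears at: mod 2: f = (x + 1)(x^4 + x^3 + x^2 + x + 1), pattern 4+1; mod 11: f = (x^5 + 8x^2 + 10x + 10), pattern 5; mod 29: f = (x)(x^2 + 14x + 12)(x^2 + 15x + 10), pattern 2+2+1; mod 41: f = (x + 3)(x + 10)(x + 19)(x + 24)(x + 26), pattern 1+1+1+1+1. No other pattern occurs in this range, so the set of observed cycle types is {4+1, 5, 2+2+1, 1+1+1+1+1}. The candidates containing elements of all these cycle types are F_20 (5T3) of order 20, S_5 (5T5) of order 120; the others are excluded. The observed types are precisely the cycle types that occur in F_20 (5T3). Each of the other remaining candidates has further cycle types, and by the Chebotarev density theorem the matching factorization patterns would occur for a proportion of primes equal to their share of the group: S_5 (5T5) additionally contains elements of type 3+2, 3+1+1, 2+1+1+1 (50 of its 120 elements, about 42% of primes). None of the 18 primes tested shows any such pattern (for each of these groups the chance of that is below 10^-4), which rules them out. Hence G = F_20 (5T3), of order 20.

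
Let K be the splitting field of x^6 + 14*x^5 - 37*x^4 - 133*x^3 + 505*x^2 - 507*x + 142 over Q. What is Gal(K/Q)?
The polynomial f is an irreducible sextic over Q, so G = Gal(f/Q) is one of the 16 transitive subgroups 6T1, ..., 6T16 of S_6. The discriminant of f is 30991489 = 5567^2, a perfect square, so G is contained in A_6. The transitive groups of degree 6 contained in A_6 are: A_4 (6T4, order 12), S_4 (6T7, order 24), (C_3 x C_3) : C_4 (6T10, order 36), PSL(2,5) (6T12, order 60), A_6 (6T15, order 360). By Dedekind's theorem, for a prime p not dividing disc(f) the degrees of the irreducible factors of f mod p form the cycle type of an element of G. Factoring f modulo the 21 such primes p <= 79 (skipping 19, which divides the discriminant), each new pattern first appears at: mod 2: f = (x)(x^5 + x^3 + x^2 + x + 1), pattern 5+1; mod 7: f = (x^3 + 3x^2 + 4x + 1)(x^3 + 4x^2 + 3x + 2), pattern 3+3; mod 61: f = (x + 7)(x + 13)(x^2 + x + 35)(x^2 + 54x + 25), pattern 2+2+1+1. No other pattern occurs in this range, so the set of observed cycle types is {5+1, 3+3, 2+2+1+1}. The candidates containing elements of all these cycle types are PSL(2,5) (6T12) of order 60, A_6 (6T15) of order 360; the others are excluded. The observed types are precisely the cycle types that occur in PSL(2,5) (6T12) (apart from the identity). Each of the other remaining candidates has further cycle types, and by the Chebotarev density theorem the matching factorization patterns would occur for a proportion of primes equal to their share of the group: A_6 (6T15) additionally contains elements of type 4+2, 3+1+1+1 (130 of its 360 elements, about 36% of primes). None of the 21 primes tested shows any such pattern (for each of these groups the chance of that is below 10^-4), which rules them out. Hence G = PSL(2,5) (6T12), of order 60.

PSL(2,5)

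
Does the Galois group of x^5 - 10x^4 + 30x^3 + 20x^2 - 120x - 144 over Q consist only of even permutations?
Yes

The polynomial is irreducible of degree 5 over Q. Its discriminant is 1327104000000 = 1152000^2, a perfect square. A Galois group lies in the alternating group exactly when the discriminant is a square in Q, so the Galois group (D_5) is contained in A_5.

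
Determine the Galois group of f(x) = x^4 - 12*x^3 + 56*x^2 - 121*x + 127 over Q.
4T5: S_4

The polynomial is an irreducible quartic over Q and its discriminant is 3693541, which is not a perfect square, so the Galois group is not contained in A_4. The resolvent cubic y^3 - 56*y^2 + 944*y - 4481 is irreducible over Q. An irreducible resolvent with non-square discriminant gives S_4.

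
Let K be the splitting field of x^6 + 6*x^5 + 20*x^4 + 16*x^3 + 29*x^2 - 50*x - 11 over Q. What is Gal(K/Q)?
S_4 (also written S4+)

The polynomial f is an irreducible sextic over Q, so G = Gal(f/Q) is one of the 16 transitive subgroups 6T1, ..., 6T16 of S_6. The discriminant of f is 878336594921536 = 29636744^2, a perfect square, so G is contained in A_6. The transitive groups of degree 6 contained in A_6 are: A_4 (6T4, order 12), S_4 (6T7, order 24), (C_3 x C_3) : C_4 (6T10, order 36), PSL(2,5) (6T12, order 60), A_6 (6T15, order 360). By Dedekind's theorem, for a prime p not dividing disc(f) the degrees of the irreducible factors of f mod p form the cycle type of an element of G. Factoring f modulo the 79 such primes p <= 419 (skipping 2, 31, which divide the discriminant), each new pattern first appears at: mod 3: f = (x^2 + 1)(x^4 + x^2 + x + 1), pattern 4+2; mod 5: f = (x^3 + 2x^2 + x + 4)(x^3 + 4x^2 + x + 1), pattern 3+3; mod 11: f = (x)(x + 10)(x^2 + 3)(x^2 + 7x + 2), pattern 2+2+1+1; mod 67: f = (x + 1)(x + 10)(x + 18)(x + 23)(x + 36)(x + 52), pattern 1+1+1+1+1+1. No other pattern occurs in this range, so the set of observed cycle types is {4+2, 3+3, 2+2+1+1, 1+1+1+1+1+1}. The candidates containing elements of all these cycle types are S_4 (6T7) of order 24, (C_3 x C_3) : C_4 (6T10) of order 36, A_6 (6T15) of order 360; the others are excluded. The observed types are precisely the cycle types that occur in S_4 (6T7). Each of the other remaining candidates has further cycle types, and by the Chebotarev density theorem the matching factorization patterns would occur for a proportion of primes equal to their share of the group: (C_3 x C_3) : C_4 (6T10) additionally contains elements of type 3+1+1+1 (4 of its 36 elements, about 11% of primes); A_6 (6T15) additionally contains elements of type 5+1, 3+1+1+1 (184 of its 360 elements, about 51% of primes). None of the 79 primes tested shows any such pattern (for each of these groups the chance of that is below 10^-4), which rules them out. Hence G = S_4 (6T7), of order 24.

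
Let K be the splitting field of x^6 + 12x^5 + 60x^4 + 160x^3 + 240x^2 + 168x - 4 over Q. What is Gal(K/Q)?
A_6

The polynomial f is an irreducible sextic over Q, so G = Gal(f/Q) is one of the 16 transitive subgroups 6T1, ..., 6T16 of S_6. The discriminant of f is 746496000000 = 864000^2, a perfect square, so G is contained in A_6. The transitive groups of degree 6 contained in A_6 are: A_4 (6T4, order 12), S_4 (6T7, order 24), (C_3 x C_3) : C_4 (6T10, order 36), PSL(2,5) (6T12, order 60), A_6 (6T15, order 360). By Dedekind's theorem, for a prime p not dividing disc(f) the degrees of the irreducible factors of f mod p form the cycle type of an element of G. Factoring f modulo the 6 such primes p <= 23 (skipping 2, 3, 5, which divide the discriminant), each new pattern first appears at: mod 7: f = (x + 6)(x^5 + 6x^4 + 3x^3 + 2x^2 + 4x + 4), pattern 5+1; mod 23: f = (x + 4)(x + 13)(x + 18)(x^3 + x + 17), pattern 3+1+1+1. No other pattern occurs in this range, so the set of observed cycle types is {5+1, 3+1+1+1}. Among the candidates above, the only group containing elements of all these cycle types is A_6 (6T15) — each of A_4 (6T4), S_4 (6T7), (C_3 x C_3) : C_4 (6T10), PSL(2,5) (6T12) lacks at least one of them. Hence G = A_6 (6T15), of order 360.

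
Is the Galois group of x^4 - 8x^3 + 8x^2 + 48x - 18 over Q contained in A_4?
The polynomial is irreducible of degree 4 over Q. Its discriminant is -34080768, which is not a perfect square. A Galois group lies in the alternating group exactly when the discriminant is a square in Q, so the Galois group (D_4) is not contained in A_4.

No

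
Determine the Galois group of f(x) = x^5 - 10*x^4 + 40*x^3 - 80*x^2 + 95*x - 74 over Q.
The polynomial f is an irreducible quintic over Q, so G = Gal(f/Q) is a transitive subgroup of S_5: one of C_5 (5T1, order 5), D_5 (5T2, order 10), F_20 (5T3, order 20), A_5 (5T4, order 60) or S_5 (5T5, order 120). The discriminant of f is 259200000, which is not a perfect square, so G is not contained in A_5. The transitive groups of degree 5 not contained in A_5 are: F_20 (5T3, order 20), S_5 (5T5, order 120). By Dedekind's theorem, for a prime p not dividing disc(f) the degrees of the irreducible factors of f mod p form the cycle type of an element of G. Factoring f modulo the 18 such primes p <= 73 (skipping 2, 3, 5, which divide the discriminant), each new pattern first appears at: mod 7: f = (x + 6)(x^4 + 5x^3 + 3x^2 + 4), pattern 4+1; mod 11: f = (x + 3)(x^2 + 4x + 8)(x^2 + 5x + 7), pattern 2+2+1; mod 19: f = (x^5 + 9x^4 + 2x^3 + 15x^2 + 2), pattern 5. No other pattern occurs in this range, so the set of observed cycle types is {4+1, 2+2+1, 5}. The candidates containing elements of all these cycle types are F_20 (5T3) of order 20, S_5 (5T5) of order 120; the others are excluded. The observed types are precisely the cycle types that occur in F_20 (5T3) (apart from the identity). Each of the other remaining candidates has further cycle types, and by the Chebotarev density theorem the matching factorization patterns would occur for a proportion of primes equal to their share of the group: S_5 (5T5) additionally contains elements of type 3+2, 3+1+1, 2+1+1+1 (50 of its 120 elements, about 42% of primes). None of the 18 primes tested shows any such pattern (for each of these groups the chance of that is below 10^-4), which rules them out. Hence G = F_20 (5T3), of order 20.

F_20, the Frobenius group of order 20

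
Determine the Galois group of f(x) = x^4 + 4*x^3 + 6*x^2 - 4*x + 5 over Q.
A_4

The polynomial is an irreducible quartic over Q and its discriminant is 331776 = 576^2, a perfect square, so the Galois group is contained in A_4. The resolvent cubic y^3 - 6*y^2 - 36*y + 24 is irreducible over Q. An irreducible resolvent with square discriminant gives A_4.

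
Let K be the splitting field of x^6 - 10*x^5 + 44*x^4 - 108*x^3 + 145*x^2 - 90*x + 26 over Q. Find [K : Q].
72

The degree of the splitting field over Q equals the order of the Galois group, so first determine the group. The polynomial f is an irreducible sextic over Q, so G = Gal(f/Q) is one of the 16 transitive subgroups 6T1, ..., 6T16 of S_6. The discriminant of f is -16440967168, which is not a perfect square, so G is not contained in A_6. The transitive groups of degree 6 not contained in A_6 are: C_6 (6T1, order 6), S_3 (6T2, order 6), D_6 (6T3, order 12), C_3 x S_3 (6T5, order 18), A_4 x C_2 (6T6, order 24), S_4 (6T8, order 24), S_3 x S_3 (6T9, order 36), S_4 x C_2 (6T11, order 48), (S_3 x S_3) : C_2 (6T13, order 72), PGL(2,5) (6T14, order 120), S_6 (6T16, order 720). By Dedekind's theorem, for a prime p not dividing disc(f) the degrees of the irreducible factors of f mod p form the cycle type of an element of G. Factoring f modulo the 28 such primes p <= 113 (skipping 2, 37, which divide the discriminant), each new pattern first appears at: mod 3: f = (x^6 + 2x^5 + 2x^4 + x^2 + 2), pattern 6; mod 5: f = (x + 3)(x^2 + x + 2)(x^3 + x^2 + 1), pattern 3+2+1; mod 7: f = (x^2 + x + 3)(x^4 + 3x^3 + 3x^2 + 6x + 4), pattern 4+2; mod 17: f = (x^3 + 11x + 15)(x^3 + 7x^2 + 16x + 4), pattern 3+3; mod 19: f = (x^2 + 2x + 6)(x^2 + 8x + 4)(x^2 + 18x + 9), pattern 2+2+2; mod 41: f = (x + 23)(x + 33)(x + 35)(x^3 + 22x^2 + 38x + 5), pattern 3+1+1+1; mod 53: f = (x + 1)(x + 13)(x^2 + 31x + 45)(x^2 + 51x + 13), pattern 2+2+1+1; mod 113: f = (x + 22)(x + 40)(x + 86)(x + 91)(x^2 + 90x + 99), pattern 2+1+1+1+1. No other pattern occurs in this range, so the set of observed cycle types is {6, 3+2+1, 4+2, 3+3, 2+2+2, 3+1+1+1, 2+2+1+1, 2+1+1+1+1}. The candidates containing elements of all these cycle types are (S_3 x S_3) : C_2 (6T13) of order 72, S_6 (6T16) of order 720; the others are excluded. The observed types are precisely the cycle types that occur in (S_3 x S_3) : C_2 (6T13) (apart from the identity). Each of the other remaining candidates has further cycle types, and by the Chebotarev density theorem the matching factorization patterns would occur for a proportion of primes equal to their share of the group: S_6 (6T16) additionally contains elements of type 5+1, 4+1+1 (234 of its 720 elements, about 32% of primes). None of the 28 primes tested shows any such pattern (for each of these groups the chance of that is below 10^-4), which rules them out. Hence G = (S_3 x S_3) : C_2 (6T13), of order 72. The Galois group (S_3 x S_3) : C_2 (6T13) has order 72, so the splitting field has degree 72 over Q.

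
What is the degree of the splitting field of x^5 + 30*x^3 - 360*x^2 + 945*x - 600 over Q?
The degree of the splitting field over Q equals the order of the Galois group, so first determine the group. The polynomial f is an irreducible quintic over Q, so G = Gal(f/Q) is a transitive subgroup of S_5: one of C_5 (5T1, order 5), D_5 (5T2, order 10), F_20 (5T3, order 20), A_5 (5T4, order 60) or S_5 (5T5, order 120). The discriminant of f is 2055418675200000, which is not a perfect square, so G is not contained in A_5. The transitive groups of degree 5 not contained in A_5 are: F_20 (5T3, order 20), S_5 (5T5, order 120). By Dedekind's theorem, for a prime p not dividing disc(f) the degrees of the irreducible factors of f mod p form the cycle type of an element of G. Factoring f modulo the 18 such primes p <= 79 (skipping 2, 3, 5, 11, which divide the discriminant), each new pattern first appears at: mod 7: f = (x + 3)(x^4 + 4x^3 + 4x^2 + 6x + 3), pattern 4+1; mod 19: f = (x^5 + 11x^3 + x^2 + 14x + 8), pattern 5; mod 61: f = (x + 59)(x^2 + 31x + 4)(x^2 + 32x + 14), pattern 2+2+1. No other pattern occurs in this range, so the set of observed cycle types is {4+1, 5, 2+2+1}. The candidates containing elements of all these cycle types are F_20 (5T3) of order 20, S_5 (5T5) of order 120; the others are excluded. The observed types are precisely the cycle types that occur in F_20 (5T3) (apart from the identity). Each of the other remaining candidates has further cycle types, and by the Chebotarev density theorem the matching factorization patterns would occur for a proportion of primes equal to their share of the group: S_5 (5T5) additionally contains elements of type 3+2, 3+1+1, 2+1+1+1 (50 of its 120 elements, about 42% of primes). None of the 18 primes tested shows any such pattern (for each of these groups the chance of that is below 10^-4), which rules them out. Hence G = F_20 (5T3), of order 20. The Galois group F_20 (5T3) has order 20, so the splitting field has degree 20 over Q.

20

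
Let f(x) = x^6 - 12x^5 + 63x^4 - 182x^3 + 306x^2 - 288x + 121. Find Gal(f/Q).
6T14: PGL(2,5)

The polynomial f is an irreducible sextic over Q, so G = Gal(f/Q) is one of the 16 transitive subgroups 6T1, ..., 6T16 of S_6. The discriminant of f is -16003008, which is not a perfect square, so G is not contained in A_6. The transitive groups of degree 6 not contained in A_6 are: C_6 (6T1, order 6), S_3 (6T2, order 6), D_6 (6T3, order 12), C_3 x S_3 (6T5, order 18), A_4 x C_2 (6T6, order 24), S_4 (6T8, order 24), S_3 x S_3 (6T9, order 36), S_4 x C_2 (6T11, order 48), (S_3 x S_3) : C_2 (6T13, order 72), PGL(2,5) (6T14, order 120), S_6 (6T16, order 720). By Dedekind's theorem, for a prime p not dividing disc(f) the degrees of the irreducible factors of f mod p form the cycle type of an element of G. Factoring f modulo the 21 such primes p <= 89 (skipping 2, 3, 7, which divide the discriminant), each new pattern first appears at: mod 5: f = (x^6 + 3x^5 + 3x^4 + 3x^3 + x^2 + 2x + 1), pattern 6; mod 11: f = (x)(x^5 + 10x^4 + 8x^3 + 5x^2 + 9x + 9), pattern 5+1; mod 13: f = (x + 6)(x + 10)(x^4 + 11x^3 + 9x^2 + 2x + 7), pattern 4+1+1; mod 23: f = (x + 14)(x + 18)(x^2 + 11x + 14)(x^2 + 14x + 16), pattern 2+2+1+1; mod 43: f = (x^3 + 13x^2 + 20x + 27)(x^3 + 18x^2 + 24x + 22), pattern 3+3; mod 61: f = (x^2 + 10x + 35)(x^2 + 14x + 41)(x^2 + 25x + 40), pattern 2+2+2. No other pattern occurs in this range, so the set of observed cycle types is {6, 5+1, 4+1+1, 2+2+1+1, 3+3, 2+2+2}. The candidates containing elements of all these cycle types are PGL(2,5) (6T14) of order 120, S_6 (6T16) of order 720; the others are excluded. The observed types are precisely the cycle types that occur in PGL(2,5) (6T14) (apart from the identity). Each of the other remaining candidates has further cycle types, and by the Chebotarev density theorem the matching factorization patterns would occur for a proportion of primes equal to their share of the group: S_6 (6T16) additionally contains elements of type 4+2, 3+2+1, 3+1+1+1, 2+1+1+1+1 (265 of its 720 elements, about 37% of primes). None of the 21 primes tested shows any such pattern (for each of these groups the chance of that is below 10^-4), which rules them out. Hence G = PGL(2,5) (6T14), of order 120.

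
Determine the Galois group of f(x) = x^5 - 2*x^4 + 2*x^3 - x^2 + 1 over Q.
D_5 (order 10)

The polynomial f is an irreducible quintic over Q, so G = Gal(f/Q) is a transitive subgroup of S_5: one of C_5 (5T1, order 5), D_5 (5T2, order 10), F_20 (5T3, order 20), A_5 (5T4, order 60) or S_5 (5T5, order 120). The discriminant of f is 2209 = 47^2, a perfect square, so G is contained in A_5. The transitive groups of degree 5 contained in A_5 are: C_5 (5T1, order 5), D_5 (5T2, order 10), A_5 (5T4, order 60). By Dedekind's theorem, for a prime p not dividing disc(f) the degrees of the irreducible factors of f mod p form the cycle type of an element of G. Factoring f modulo the 23 such primes p <= 89 (skipping 47, which divides the discriminant), each new pattern first appears at: mod 2: f = (x^5 + x^2 + 1), pattern 5; mod 5: f = (x + 1)(x^2 + 2)(x^2 + 2x + 3), pattern 2+2+1; mod 83: f = (x + 2)(x + 12)(x + 15)(x + 23)(x + 29), pattern 1+1+1+1+1. No other pattern occurs in this range, so the set of observed cycle types is {5, 2+2+1, 1+1+1+1+1}. The candidates containing elements of all these cycle types are D_5 (5T2) of order 10, A_5 (5T4) of order 60; the others are excluded. The observed types are precisely the cycle types that occur in D_5 (5T2). Each of the other remaining candidates has further cycle types, and by the Chebotarev density theorem the matching factorization patterns would occur for a proportion of primes equal to their share of the group: A_5 (5T4) additionally contains elements of type 3+1+1 (20 of its 60 elements, about 33% of primes). None of the 23 primes tested shows any such pattern (for each of these groups the chance of that is below 10^-4), which rules them out. Hence G = D_5 (5T2), of order 10.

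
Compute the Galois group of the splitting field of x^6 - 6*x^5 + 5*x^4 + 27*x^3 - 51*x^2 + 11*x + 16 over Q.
6T12: PSL(2,5)

The polynomial f is an irreducible sextic over Q, so G = Gal(f/Q) is one of the 16 transitive subgroups 6T1, ..., 6T16 of S_6. The discriminant of f is 30991489 = 5567^2, a perfect square, so G is contained in A_6. The transitive groups of degree 6 contained in A_6 are: A_4 (6T4, order 12), S_4 (6T7, order 24), (C_3 x C_3) : C_4 (6T10, order 36), PSL(2,5) (6T12, order 60), A_6 (6T15, order 360). By Dedekind's theorem, for a prime p not dividing disc(f) the degrees of the irreducible factors of f mod p form the cycle type of an element of G. Factoring f modulo the 21 such primes p <= 79 (skipping 19, which divides the discriminant), each new pattern first appears at: mod 2: f = (x)(x^5 + x^3 + x^2 + x + 1), pattern 5+1; mod 7: f = (x^3 + 2x^2 + 4x + 5)(x^3 + 6x^2 + 3x + 6), pattern 3+3; mod 61: f = (x + 1)(x + 23)(x^2 + 44x + 55)(x^2 + 48x + 60), pattern 2+2+1+1. No other pattern occurs in this range, so the set of observed cycle types is {5+1, 3+3, 2+2+1+1}. The candidates containing elements of all these cycle types are PSL(2,5) (6T12) of order 60, A_6 (6T15) of order 360; the others are excluded. The observed types are precisely the cycle types that occur in PSL(2,5) (6T12) (apart from the identity). Each of the other remaining candidates has further cycle types, and by the Chebotarev density theorem the matching factorization patterns would occur for a proportion of primes equal to their share of the group: A_6 (6T15) additionally contains elements of type 4+2, 3+1+1+1 (130 of its 360 elements, about 36% of primes). None of the 21 primes tested shows any such pattern (for each of these groups the chance of that is below 10^-4), which rules them out. Hence G = PSL(2,5) (6T12), of order 60.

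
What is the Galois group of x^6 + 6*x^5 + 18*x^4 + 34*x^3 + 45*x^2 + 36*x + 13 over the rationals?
PGL(2,5) (order 120)

The polynomial f is an irreducible sextic over Q, so G = Gal(f/Q) is one of the 16 transitive subgroups 6T1, ..., 6T16 of S_6. The discriminant of f is -16003008, which is not a perfect square, so G is not contained in A_6. The transitive groups of degree 6 not contained in A_6 are: C_6 (6T1, order 6), S_3 (6T2, order 6), D_6 (6T3, order 12), C_3 x S_3 (6T5, order 18), A_4 x C_2 (6T6, order 24), S_4 (6T8, order 24), S_3 x S_3 (6T9, order 36), S_4 x C_2 (6T11, order 48), (S_3 x S_3) : C_2 (6T13, order 72), PGL(2,5) (6T14, order 120), S_6 (6T16, order 720). By Dedekind's theorem, for a prime p not dividing disc(f) the degrees of the irreducible factors of f mod p form the cycle type of an element of G. Factoring f modulo the 21 such primes p <= 89 (skipping 2, 3, 7, which divide the discriminant), each new pattern first appears at: mod 5: f = (x^6 + x^5 + 3x^4 + 4x^3 + x + 3), pattern 6; mod 11: f = (x + 3)(x^5 + 3x^4 + 9x^3 + 7x^2 + 2x + 8), pattern 5+1; mod 13: f = (x)(x + 9)(x^4 + 10x^3 + 6x^2 + 6x + 4), pattern 4+1+1; mod 23: f = (x + 17)(x + 21)(x^2 + 17x + 10)(x^2 + 20x + 21), pattern 2+2+1+1; mod 43: f = (x^3 + 22x^2 + 39x + 16)(x^3 + 27x^2 + 30x + 25), pattern 3+3; mod 61: f = (x^2 + 16x + 13)(x^2 + 20x + 31)(x^2 + 31x + 2), pattern 2+2+2. No other pattern occurs in this range, so the set of observed cycle types is {6, 5+1, 4+1+1, 2+2+1+1, 3+3, 2+2+2}. The candidates containing elements of all these cycle types are PGL(2,5) (6T14) of order 120, S_6 (6T16) of order 720; the others are excluded. The observed types are precisely the cycle types that occur in PGL(2,5) (6T14) (apart from the identity). Each of the other remaining candidates has further cycle types, and by the Chebotarev density theorem the matching factorization patterns would occur for a proportion of primes equal to their share of the group: S_6 (6T16) additionally contains elements of type 4+2, 3+2+1, 3+1+1+1, 2+1+1+1+1 (265 of its 720 elements, about 37% of primes). None of the 21 primes tested shows any such pattern (for each of these groups the chance of that is below 10^-4), which rules them out. Hence G = PGL(2,5) (6T14), of order 120.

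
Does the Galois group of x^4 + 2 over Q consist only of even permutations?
The polynomial is irreducible of degree 4 over Q. Its discriminant is 2048, which is not a perfect square. A Galois group lies in the alternating group exactly when the discriminant is a square in Q, so the Galois group (D_4) is not contained in A_4.

No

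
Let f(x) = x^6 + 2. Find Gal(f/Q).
6T3: D_6

The polynomial f is an irreducible sextic over Q, so G = Gal(f/Q) is one of the 16 transitive subgroups 6T1, ..., 6T16 of S_6. The discriminant of f is -1492992, which is not a perfect square, so G is not contained in A_6. The transitive groups of degree 6 not contained in A_6 are: C_6 (6T1, order 6), S_3 (6T2, order 6), D_6 (6T3, order 12), C_3 x S_3 (6T5, order 18), A_4 x C_2 (6T6, order 24), S_4 (6T8, order 24), S_3 x S_3 (6T9, order 36), S_4 x C_2 (6T11, order 48), (S_3 x S_3) : C_2 (6T13, order 72), PGL(2,5) (6T14, order 120), S_6 (6T16, order 720). By Dedekind's theorem, for a prime p not dividing disc(f) the degrees of the irreducible factors of f mod p form the cycle type of an element of G. Factoring f modulo the 79 such primes p <= 419 (skipping 2, 3, which divide the discriminant), each new pattern first appears at: mod 5: f = (x^2 + 3)(x^2 + 2x + 3)(x^2 + 3x + 3), pattern 2+2+2; mod 7: f = (x^6 + 2), pattern 6; mod 11: f = (x + 2)(x + 9)(x^2 + 2x + 4)(x^2 + 9x + 4), pattern 2+2+1+1; mod 19: f = (x^3 + 6)(x^3 + 13), pattern 3+3; mod 43: f = (x + 3)(x + 18)(x + 21)(x + 22)(x + 25)(x + 40), pattern 1+1+1+1+1+1. No other pattern occurs in this range, so the set of observed cycle types is {2+2+2, 6, 2+2+1+1, 3+3, 1+1+1+1+1+1}. The candidates containing elements of all these cycle types are D_6 (6T3) of order 12, A_4 x C_2 (6T6) of order 24, S_3 x S_3 (6T9) of order 36, S_4 x C_2 (6T11) of order 48, (S_3 x S_3) : C_2 (6T13) of order 72, PGL(2,5) (6T14) of order 120, S_6 (6T16) of order 720; the others are excluded. The observed types are precisely the cycle types that occur in D_6 (6T3). Each of the other remaining candidates has further cycle types, and by the Chebotarev density theorem the matching factorization patterns would occur for a proportion of primes equal to their share of the group: A_4 x C_2 (6T6) additionally contains elements of type 2+1+1+1+1 (3 of its 24 elements, about 12% of primes); S_3 x S_3 (6T9) additionally contains elements of type 3+1+1+1 (4 of its 36 elements, about 11% of primes); S_4 x C_2 (6T11) additionally contains elements of type 4+2, 4+1+1, 2+1+1+1+1 (15 of its 48 elements, about 31% of primes); (S_3 x S_3) : C_2 (6T13) additionally contains elements of type 4+2, 3+2+1, 3+1+1+1, 2+1+1+1+1 (40 of its 72 elements, about 56% of primes); PGL(2,5) (6T14) additionally contains elements of type 5+1, 4+1+1 (54 of its 120 elements, about 45% of primes); S_6 (6T16) additionally contains elements of type 5+1, 4+2, 4+1+1, 3+2+1, 3+1+1+1, 2+1+1+1+1 (499 of its 720 elements, about 69% of primes). None of the 79 primes tested shows any such pattern (for each of these groups the chance of that is below 10^-4), which rules them out. Hence G = D_6 (6T3), of order 12.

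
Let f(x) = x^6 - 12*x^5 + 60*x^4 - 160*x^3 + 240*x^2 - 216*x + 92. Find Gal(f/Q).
The polynomial f is an irreducible sextic over Q, so G = Gal(f/Q) is one of the 16 transitive subgroups 6T1, ..., 6T16 of S_6. The discriminant of f is 746496000000 = 864000^2, a perfect square, so G is contained in A_6. The transitive groups of degree 6 contained in A_6 are: A_4 (6T4, order 12), S_4 (6T7, order 24), (C_3 x C_3) : C_4 (6T10, order 36), PSL(2,5) (6T12, order 60), A_6 (6T15, order 360). By Dedekind's theorem, for a prime p not dividing disc(f) the degrees of the irreducible factors of f mod p form the cycle type of an element of G. Factoring f modulo the 6 such primes p <= 23 (skipping 2, 3, 5, which divide the discriminant), each new pattern first appears at: mod 7: f = (x + 2)(x^5 + 4x^3 + 2x + 4), pattern 5+1; mod 23: f = (x)(x + 9)(x + 14)(x^3 + 11x^2 + 3x + 18), pattern 3+1+1+1. No other pattern occurs in this range, so the set of observed cycle types is {5+1, 3+1+1+1}. Among the candidates above, the only group containing elements of all these cycle types is A_6 (6T15) — each of A_4 (6T4), S_4 (6T7), (C_3 x C_3) : C_4 (6T10), PSL(2,5) (6T12) lacks at least one of them. Hence G = A_6 (6T15), of order 360.

A_6, the alternating group on 6 letters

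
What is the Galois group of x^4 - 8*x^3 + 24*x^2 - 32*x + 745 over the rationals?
V_4, the Klein four-group

The polynomial is an irreducible quartic over Q and its discriminant is 99179645184 = 314928^2, a perfect square, so the Galois group is contained in A_4. The resolvent cubic y^3 - 24*y^2 - 2724*y + 22816 splits completely over Q, which gives the Klein four-group V_4.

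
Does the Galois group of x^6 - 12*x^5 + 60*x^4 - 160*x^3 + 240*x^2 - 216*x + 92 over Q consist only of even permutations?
The polynomial is irreducible of degree 6 over Q. Its discriminant is 746496000000 = 864000^2, a perfect square. A Galois group lies in the alternating group exactly when the discriminant is a square in Q, so the Galois group (A_6) is contained in A_6.

Yes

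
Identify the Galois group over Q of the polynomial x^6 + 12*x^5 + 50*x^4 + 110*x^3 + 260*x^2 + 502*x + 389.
The polynomial f is an irreducible sextic over Q, so G = Gal(f/Q) is one of the 16 transitive subgroups 6T1, ..., 6T16 of S_6. The discriminant of f is 38875225000000 = 6235000^2, a perfect square, so G is contained in A_6. The transitive groups of degree 6 contained in A_6 are: A_4 (6T4, order 12), S_4 (6T7, order 24), (C_3 x C_3) : C_4 (6T10, order 36), PSL(2,5) (6T12, order 60), A_6 (6T15, order 360). By Dedekind's theorem, for a prime p not dividing disc(f) the degrees of the irreducible factors of f mod p form the cycle type of an element of G. Factoring f modulo the 19 such primes p <= 83 (skipping 2, 5, 29, 43, which divide the discriminant), each new pattern first appears at: mod 3: f = (x^2 + 2x + 2)(x^4 + x^3 + x^2 + x + 1), pattern 4+2; mod 11: f = (x^3 + 2x^2 + 8x + 3)(x^3 + 10x^2 + 5), pattern 3+3; mod 19: f = (x + 1)(x + 6)(x^2 + 10x + 4)(x^2 + 14x + 17), pattern 2+2+1+1; mod 61: f = (x + 21)(x + 39)(x + 42)(x^3 + 32x^2 + 35x + 47), pattern 3+1+1+1. No other pattern occurs in this range, so the set of observed cycle types is {4+2, 3+3, 2+2+1+1, 3+1+1+1}. The candidates containing elements of all these cycle types are (C_3 x C_3) : C_4 (6T10) of order 36, A_6 (6T15) of order 360; the others are excluded. The observed types are precisely the cycle types that occur in (C_3 x C_3) : C_4 (6T10) (apart from the identity). Each of the other remaining candidates has further cycle types, and by the Chebotarev density theorem the matching factorization patterns would occur for a proportion of primes equal to their share of the group: A_6 (6T15) additionally contains elements of type 5+1 (144 of its 360 elements, about 40% of primes). None of the 19 primes tested shows any such pattern (for each of these groups the chance of that is below 10^-4), which rules them out. Hence G = (C_3 x C_3) : C_4 (6T10), of order 36.

(C_3 x C_3) : C_4, the transitive group 6T10 of order 36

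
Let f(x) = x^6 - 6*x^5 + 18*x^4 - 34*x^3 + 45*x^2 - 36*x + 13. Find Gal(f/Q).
6T14: PGL(2,5)

The polynomial f is an irreducible sextic over Q, so G = Gal(f/Q) is one of the 16 transitive subgroups 6T1, ..., 6T16 of S_6. The discriminant of f is -16003008, which is not a perfect square, so G is not contained in A_6. The transitive groups of degree 6 not contained in A_6 are: C_6 (6T1, order 6), S_3 (6T2, order 6), D_6 (6T3, order 12), C_3 x S_3 (6T5, order 18), A_4 x C_2 (6T6, order 24), S_4 (6T8, order 24), S_3 x S_3 (6T9, order 36), S_4 x C_2 (6T11, order 48), (S_3 x S_3) : C_2 (6T13, order 72), PGL(2,5) (6T14, order 120), S_6 (6T16, order 720). By Dedekind's theorem, for a prime p not dividing disc(f) the degrees of the irreducible factors of f mod p form the cycle type of an element of G. Factoring f modulo the 21 such primes p <= 89 (skipping 2, 3, 7, which divide the discriminant), each new pattern first appears at: mod 5: f = (x^6 + 4x^5 + 3x^4 + x^3 + 4x + 3), pattern 6; mod 11: f = (x + 8)(x^5 + 8x^4 + 9x^3 + 4x^2 + 2x + 3), pattern 5+1; mod 13: f = (x)(x + 4)(x^4 + 3x^3 + 6x^2 + 7x + 4), pattern 4+1+1; mod 23: f = (x + 2)(x + 6)(x^2 + 3x + 21)(x^2 + 6x + 10), pattern 2+2+1+1; mod 43: f = (x^3 + 16x^2 + 30x + 18)(x^3 + 21x^2 + 39x + 27), pattern 3+3; mod 61: f = (x^2 + 30x + 2)(x^2 + 41x + 31)(x^2 + 45x + 13), pattern 2+2+2. No other pattern occurs in this range, so the set of observed cycle types is {6, 5+1, 4+1+1, 2+2+1+1, 3+3, 2+2+2}. The candidates containing elements of all these cycle types are PGL(2,5) (6T14) of order 120, S_6 (6T16) of order 720; the others are excluded. The observed types are precisely the cycle types that occur in PGL(2,5) (6T14) (apart from the identity). Each of the other remaining candidates has further cycle types, and by the Chebotarev density theorem the matching factorization patterns would occur for a proportion of primes equal to their share of the group: S_6 (6T16) additionally contains elements of type 4+2, 3+2+1, 3+1+1+1, 2+1+1+1+1 (265 of its 720 elements, about 37% of primes). None of the 21 primes tested shows any such pattern (for each of these groups the chance of that is below 10^-4), which rules them out. Hence G = PGL(2,5) (6T14), of order 120.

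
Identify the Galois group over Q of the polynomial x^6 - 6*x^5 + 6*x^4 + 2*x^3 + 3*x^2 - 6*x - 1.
A_4 x C_2 (also written A4xC2)

The polynomial f is an irreducible sextic over Q, so G = Gal(f/Q) is one of the 16 transitive subgroups 6T1, ..., 6T16 of S_6. The discriminant of f is -151585344, which is not a perfect square, so G is not contained in A_6. The transitive groups of degree 6 not contained in A_6 are: C_6 (6T1, order 6), S_3 (6T2, order 6), D_6 (6T3, order 12), C_3 x S_3 (6T5, order 18), A_4 x C_2 (6T6, order 24), S_4 (6T8, order 24), S_3 x S_3 (6T9, order 36), S_4 x C_2 (6T11, order 48), (S_3 x S_3) : C_2 (6T13, order 72), PGL(2,5) (6T14, order 120), S_6 (6T16, order 720). By Dedekind's theorem, for a prime p not dividing disc(f) the degrees of the irreducible factors of f mod p form the cycle type of an element of G. Factoring f modulo the 33 such primes p <= 151 (skipping 2, 3, 19, which divide the discriminant), each new pattern first appears at: mod 5: f = (x^3 + x^2 + 4x + 3)(x^3 + 3x^2 + 4x + 3), pattern 3+3; mod 7: f = (x^6 + x^5 + 6x^4 + 2x^3 + 3x^2 + x + 6), pattern 6; mod 17: f = (x + 11)(x + 15)(x^2 + 7x + 3)(x^2 + 12x + 8), pattern 2+2+1+1; mod 71: f = (x^2 + 9x + 7)(x^2 + 19x + 11)(x^2 + 37x + 59), pattern 2+2+2; mod 107: f = (x + 14)(x + 42)(x + 78)(x + 90)(x^2 + 91x + 56), pattern 2+1+1+1+1. No other pattern occurs in this range, so the set of observed cycle types is {3+3, 6, 2+2+1+1, 2+2+2, 2+1+1+1+1}. The candidates containing elements of all these cycle types are A_4 x C_2 (6T6) of order 24, S_4 x C_2 (6T11) of order 48, (S_3 x S_3) : C_2 (6T13) of order 72, S_6 (6T16) of order 720; the others are excluded. The observed types are precisely the cycle types that occur in A_4 x C_2 (6T6) (apart from the identity). Each of the other remaining candidates has further cycle types, and by the Chebotarev density theorem the matching factorization patterns would occur for a proportion of primes equal to their share of the group: S_4 x C_2 (6T11) additionally contains elements of type 4+2, 4+1+1 (12 of its 48 elements, about 25% of primes); (S_3 x S_3) : C_2 (6T13) additionally contains elements of type 4+2, 3+2+1, 3+1+1+1 (34 of its 72 elements, about 47% of primes); S_6 (6T16) additionally contains elements of type 5+1, 4+2, 4+1+1, 3+2+1, 3+1+1+1 (484 of its 720 elements, about 67% of primes). None of the 33 primes tested shows any such pattern (for each of these groups the chance of that is below 10^-4), which rules them out. Hence G = A_4 x C_2 (6T6), of order 24.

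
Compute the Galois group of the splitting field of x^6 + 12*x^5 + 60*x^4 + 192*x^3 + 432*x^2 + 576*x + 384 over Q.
D_6, the dihedral group of order 12

The polynomial f is an irreducible sextic over Q, so G = Gal(f/Q) is one of the 16 transitive subgroups 6T1, ..., 6T16 of S_6. The discriminant of f is 1352605460594688, which is not a perfect square, so G is not contained in A_6. The transitive groups of degree 6 not contained in A_6 are: C_6 (6T1, order 6), S_3 (6T2, order 6), D_6 (6T3, order 12), C_3 x S_3 (6T5, order 18), A_4 x C_2 (6T6, order 24), S_4 (6T8, order 24), S_3 x S_3 (6T9, order 36), S_4 x C_2 (6T11, order 48), (S_3 x S_3) : C_2 (6T13, order 72), PGL(2,5) (6T14, order 120), S_6 (6T16, order 720). By Dedekind's theorem, for a prime p not dividing disc(f) the degrees of the irreducible factors of f mod p form the cycle type of an element of G. Factoring f modulo the 79 such primes p <= 419 (skipping 2, 3, which divide the discriminant), each new pattern first appears at: mod 5: f = (x^6 + 2x^5 + 2x^3 + 2x^2 + x + 4), pattern 6; mod 7: f = (x^2 + 4)(x^2 + 2x + 2)(x^2 + 3x + 6), pattern 2+2+2; mod 11: f = (x + 3)(x + 6)(x^2 + 1)(x^2 + 3x + 3), pattern 2+2+1+1; mod 13: f = (x^3 + 6x^2 + 12x + 4)(x^3 + 6x^2 + 12x + 5), pattern 3+3; mod 97: f = (x + 1)(x + 38)(x + 49)(x + 56)(x + 64)(x + 95), pattern 1+1+1+1+1+1. No other pattern occurs in this range, so the set of observed cycle types is {6, 2+2+2, 2+2+1+1, 3+3, 1+1+1+1+1+1}. The candidates containing elements of all these cycle types are D_6 (6T3) of order 12, A_4 x C_2 (6T6) of order 24, S_3 x S_3 (6T9) of order 36, S_4 x C_2 (6T11) of order 48, (S_3 x S_3) : C_2 (6T13) of order 72, PGL(2,5) (6T14) of order 120, S_6 (6T16) of order 720; the others are excluded. The observed types are precisely the cycle types that occur in D_6 (6T3). Each of the other remaining candidates has further cycle types, and by the Chebotarev density theorem the matching factorization patterns would occur for a proportion of primes equal to their share of the group: A_4 x C_2 (6T6) additionally contains elements of type 2+1+1+1+1 (3 of its 24 elements, about 12% of primes); S_3 x S_3 (6T9) additionally contains elements of type 3+1+1+1 (4 of its 36 elements, about 11% of primes); S_4 x C_2 (6T11) additionally contains elements of type 4+2, 4+1+1, 2+1+1+1+1 (15 of its 48 elements, about 31% of primes); (S_3 x S_3) : C_2 (6T13) additionally contains elements of type 4+2, 3+2+1, 3+1+1+1, 2+1+1+1+1 (40 of its 72 elements, about 56% of primes); PGL(2,5) (6T14) additionally contains elements of type 5+1, 4+1+1 (54 of its 120 elements, about 45% of primes); S_6 (6T16) additionally contains elements of type 5+1, 4+2, 4+1+1, 3+2+1, 3+1+1+1, 2+1+1+1+1 (499 of its 720 elements, about 69% of primes). None of the 79 primes tested shows any such pattern (for each of these groups the chance of that is below 10^-4), which rules them out. Hence G = D_6 (6T3), of order 12.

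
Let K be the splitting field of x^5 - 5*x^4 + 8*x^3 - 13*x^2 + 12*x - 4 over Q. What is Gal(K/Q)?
S_5

The polynomial f is an irreducible quintic over Q, so G = Gal(f/Q) is a transitive subgroup of S_5: one of C_5 (5T1, order 5), D_5 (5T2, order 10), F_20 (5T3, order 20), A_5 (5T4, order 60) or S_5 (5T5, order 120). The discriminant of f is 734464, which is not a perfect square, so G is not contained in A_5. The transitive groups of degree 5 not contained in A_5 are: F_20 (5T3, order 20), S_5 (5T5, order 120). By Dedekind's theorem, for a prime p not dividing disc(f) the degrees of the irreducible factors of f mod p form the cycle type of an element of G. Factoring f modulo the 3 such primes p <= 7 (skipping 2, which divides the discriminant), each new pattern first appears at: mod 3: f = (x^5 + x^4 + 2x^3 + 2x^2 + 2), pattern 5; mod 7: f = (x^2 + 2x + 5)(x^3 + 3x + 2), pattern 3+2. No other pattern occurs in this range, so the set of observed cycle types is {5, 3+2}. Among the candidates above, the only group containing elements of all these cycle types is S_5 (5T5) — F_20 (5T3) lacks at least one of them. Hence G = S_5 (5T5), of order 120.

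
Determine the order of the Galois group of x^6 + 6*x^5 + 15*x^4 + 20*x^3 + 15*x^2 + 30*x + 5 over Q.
360

The degree of the splitting field over Q equals the order of the Galois group, so first determine the group. The polynomial f is an irreducible sextic over Q, so G = Gal(f/Q) is one of the 16 transitive subgroups 6T1, ..., 6T16 of S_6. The discriminant of f is 746496000000 = 864000^2, a perfect square, so G is contained in A_6. The transitive groups of degree 6 contained in A_6 are: A_4 (6T4, order 12), S_4 (6T7, order 24), (C_3 x C_3) : C_4 (6T10, order 36), PSL(2,5) (6T12, order 60), A_6 (6T15, order 360). By Dedekind's theorem, for a prime p not dividing disc(f) the degrees of the irreducible factors of f mod p form the cycle type of an element of G. Factoring f modulo the 6 such primes p <= 23 (skipping 2, 3, 5, which divide the discriminant), each new pattern first appears at: mod 7: f = (x + 4)(x^5 + 2x^4 + 6x^2 + 5x + 3), pattern 5+1; mod 23: f = (x + 8)(x + 13)(x + 22)(x^3 + 9x^2 + 5x + 13), pattern 3+1+1+1. No other pattern occurs in this range, so the set of observed cycle types is {5+1, 3+1+1+1}. Among the candidates above, the only group containing elements of all these cycle types is A_6 (6T15) — each of A_4 (6T4), S_4 (6T7), (C_3 x C_3) : C_4 (6T10), PSL(2,5) (6T12) lacks at least one of them. Hence G = A_6 (6T15), of order 360. The Galois group A_6 (6T15) has order 360, so the splitting field has degree 360 over Q.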